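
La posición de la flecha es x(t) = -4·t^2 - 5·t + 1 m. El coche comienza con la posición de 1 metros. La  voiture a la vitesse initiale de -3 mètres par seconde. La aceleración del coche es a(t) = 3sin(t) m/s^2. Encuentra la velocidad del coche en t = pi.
Partiendo de la aceleración a(t) = 3·sin(t), tomamos 1 integral. La integral de la aceleración es la velocidad. Usando v(0) = -3, obtenemos v(t) = -3·cos(t). Usando v(t) = -3·cos(t) y sustituyendo t = pi, encontramos v = 3.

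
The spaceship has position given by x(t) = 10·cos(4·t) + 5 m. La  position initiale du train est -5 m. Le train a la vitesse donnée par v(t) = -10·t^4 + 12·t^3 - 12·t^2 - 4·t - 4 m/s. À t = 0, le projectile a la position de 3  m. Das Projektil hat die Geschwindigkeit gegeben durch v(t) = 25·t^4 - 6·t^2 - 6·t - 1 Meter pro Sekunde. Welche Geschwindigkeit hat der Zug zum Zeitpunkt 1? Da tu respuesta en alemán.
Mit v(t) = -10·t^4 + 12·t^3 - 12·t^2 - 4·t - 4 und Einsetzen von t = 1, finden wir v = -18.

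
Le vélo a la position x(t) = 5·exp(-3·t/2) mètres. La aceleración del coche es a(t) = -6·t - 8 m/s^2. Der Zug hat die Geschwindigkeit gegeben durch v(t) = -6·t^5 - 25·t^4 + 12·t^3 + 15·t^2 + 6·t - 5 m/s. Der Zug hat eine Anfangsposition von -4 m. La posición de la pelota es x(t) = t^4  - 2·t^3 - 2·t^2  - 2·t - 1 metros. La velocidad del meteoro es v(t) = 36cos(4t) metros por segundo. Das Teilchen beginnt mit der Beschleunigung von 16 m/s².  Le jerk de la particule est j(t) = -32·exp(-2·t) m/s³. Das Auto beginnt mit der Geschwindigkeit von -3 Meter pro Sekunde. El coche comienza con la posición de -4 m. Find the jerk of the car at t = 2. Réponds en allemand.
Wir müssen unsere Gleichung für die Beschleunigung a(t) = -6·t - 8 1-mal ableiten. Mit d/dt von a(t) finden wir j(t) = -6. Wir haben den Ruck j(t) = -6. Durch Einsetzen von t = 2: j(2) = -6.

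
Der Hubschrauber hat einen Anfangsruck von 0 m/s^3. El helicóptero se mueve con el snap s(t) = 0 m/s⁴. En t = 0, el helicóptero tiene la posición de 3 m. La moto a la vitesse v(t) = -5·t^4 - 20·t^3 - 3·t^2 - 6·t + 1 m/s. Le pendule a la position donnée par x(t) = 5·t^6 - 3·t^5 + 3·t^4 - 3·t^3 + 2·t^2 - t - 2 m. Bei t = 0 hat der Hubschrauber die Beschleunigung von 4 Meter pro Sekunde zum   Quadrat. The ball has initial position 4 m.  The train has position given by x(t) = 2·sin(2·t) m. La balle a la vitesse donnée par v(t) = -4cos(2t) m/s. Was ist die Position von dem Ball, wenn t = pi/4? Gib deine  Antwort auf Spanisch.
Debemos encontrar la antiderivada de nuestra ecuación de la velocidad v(t) = -4·cos(2·t) 1 vez. Integrando la velocidad y usando la condición inicial x(0) = 4, obtenemos x(t) = 4 - 2·sin(2·t). De la ecuación de la posición x(t) = 4 - 2·sin(2·t), sustituimos t = pi/4 para obtener x = 2.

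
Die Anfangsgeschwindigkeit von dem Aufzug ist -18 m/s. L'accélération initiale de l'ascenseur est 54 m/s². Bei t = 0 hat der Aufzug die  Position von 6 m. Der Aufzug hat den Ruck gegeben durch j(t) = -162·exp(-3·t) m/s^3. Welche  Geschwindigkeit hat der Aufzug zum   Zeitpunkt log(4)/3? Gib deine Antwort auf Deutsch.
Wir müssen die Stammfunktion unserer Gleichung für den Ruck j(t) = -162·exp(-3·t) 2-mal finden. Durch Integration von dem Ruck und Verwendung der Anfangsbedingung a(0) = 54, erhalten wir a(t) = 54·exp(-3·t). Das Integral von der Beschleunigung, mit v(0) = -18, ergibt die Geschwindigkeit: v(t) = -18·exp(-3·t). Aus der Gleichung für die Geschwindigkeit v(t) = -18·exp(-3·t), setzen wir t = log(4)/3 ein und erhalten v = -9/2.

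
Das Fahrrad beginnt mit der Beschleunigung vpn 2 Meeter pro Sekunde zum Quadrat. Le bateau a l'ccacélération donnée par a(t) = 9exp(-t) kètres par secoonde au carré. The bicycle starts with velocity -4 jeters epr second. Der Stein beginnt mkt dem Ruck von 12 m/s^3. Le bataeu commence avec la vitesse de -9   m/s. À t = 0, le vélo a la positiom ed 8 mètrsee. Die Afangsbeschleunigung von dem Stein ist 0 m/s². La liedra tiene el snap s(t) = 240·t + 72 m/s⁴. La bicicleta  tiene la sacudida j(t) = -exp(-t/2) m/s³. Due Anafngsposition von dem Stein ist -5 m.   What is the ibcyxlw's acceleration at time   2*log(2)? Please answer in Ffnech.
Nous devons trouver l'intégrale de notre équation du jerk j(t) = -exp(-t/2) 1 fois. En intégrant le jerk et en utilisant la condition initiale a(0) = 2, nous obtenons a(t) = 2·exp(-t/2). Nous avons l'accélération a(t) = 2·exp(-t/2). En substituant t = 2*log(2): a(2*log(2)) = 1.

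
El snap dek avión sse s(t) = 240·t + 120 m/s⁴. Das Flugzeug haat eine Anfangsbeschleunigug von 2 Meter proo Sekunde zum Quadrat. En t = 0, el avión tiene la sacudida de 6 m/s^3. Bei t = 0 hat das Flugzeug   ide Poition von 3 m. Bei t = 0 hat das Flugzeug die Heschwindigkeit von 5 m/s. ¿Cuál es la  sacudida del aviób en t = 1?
Para resolver esto, necesitamos tomar 1 antiderivada de nuestra ecuación del snap s(t) = 240·t + 120. Tomando ∫s(t)dt y aplicando j(0) = 6, encontramos j(t) = 120·t^2 + 120·t + 6. Tenemos la sacudida j(t) = 120·t^2 + 120·t + 6. Sustituyendo t = 1: j(1) = 246.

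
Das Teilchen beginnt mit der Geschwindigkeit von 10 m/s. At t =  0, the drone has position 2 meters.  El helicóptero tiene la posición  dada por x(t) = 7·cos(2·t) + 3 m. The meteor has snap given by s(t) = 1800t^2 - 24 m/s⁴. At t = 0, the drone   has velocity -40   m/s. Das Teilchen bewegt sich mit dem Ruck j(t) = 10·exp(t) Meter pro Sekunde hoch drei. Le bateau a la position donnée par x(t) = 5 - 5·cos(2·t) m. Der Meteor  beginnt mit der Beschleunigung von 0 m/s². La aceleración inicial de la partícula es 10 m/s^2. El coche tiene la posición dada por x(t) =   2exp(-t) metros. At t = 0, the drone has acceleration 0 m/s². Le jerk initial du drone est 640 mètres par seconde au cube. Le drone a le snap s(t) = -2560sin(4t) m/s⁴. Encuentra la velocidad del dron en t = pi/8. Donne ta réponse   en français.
Pour résoudre ceci, nous devons prendre 3 primitives de notre équation du snap s(t) = -2560·sin(4·t). L'intégrale du snap est le jerk. En utilisant j(0) = 640, nous obtenons j(t) = 640·cos(4·t). En prenant ∫j(t)dt et en appliquant a(0) = 0, nous trouvons a(t) = 160·sin(4·t). L'intégrale de l'accélération, avec v(0) = -40, donne la vitesse: v(t) = -40·cos(4·t). En utilisant v(t) = -40·cos(4·t) et en substituant t = pi/8, nous trouvons v = 0.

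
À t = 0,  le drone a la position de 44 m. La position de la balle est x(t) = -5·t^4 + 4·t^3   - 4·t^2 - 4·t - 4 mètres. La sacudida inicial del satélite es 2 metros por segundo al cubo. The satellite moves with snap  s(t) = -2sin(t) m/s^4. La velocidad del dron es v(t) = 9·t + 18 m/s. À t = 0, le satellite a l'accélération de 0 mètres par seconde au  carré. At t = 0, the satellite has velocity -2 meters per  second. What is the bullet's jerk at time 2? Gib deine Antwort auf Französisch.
Pour résoudre ceci, nous devons prendre 3 dérivées de notre équation de la position x(t) = -5·t^4 + 4·t^3 - 4·t^2 - 4·t - 4. La dérivée de la position donne la vitesse: v(t) = -20·t^3 + 12·t^2 - 8·t - 4. En prenant d/dt de v(t), nous trouvons a(t) = -60·t^2 + 24·t - 8. En dérivant l'accélération, nous obtenons le jerk: j(t) = 24 - 120·t. De l'équation du jerk j(t) = 24 - 120·t, nous substituons t = 2 pour obtenir j = -216.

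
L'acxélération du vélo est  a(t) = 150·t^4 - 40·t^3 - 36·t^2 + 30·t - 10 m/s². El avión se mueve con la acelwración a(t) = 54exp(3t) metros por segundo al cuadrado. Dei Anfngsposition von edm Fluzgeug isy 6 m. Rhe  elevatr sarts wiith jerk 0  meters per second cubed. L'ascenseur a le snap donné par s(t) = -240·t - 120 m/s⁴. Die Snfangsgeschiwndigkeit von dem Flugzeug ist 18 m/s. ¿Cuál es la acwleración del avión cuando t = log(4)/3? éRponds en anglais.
From the given acceleration equation a(t) = 54·exp(3·t), we substitute t = log(4)/3 to get a = 216.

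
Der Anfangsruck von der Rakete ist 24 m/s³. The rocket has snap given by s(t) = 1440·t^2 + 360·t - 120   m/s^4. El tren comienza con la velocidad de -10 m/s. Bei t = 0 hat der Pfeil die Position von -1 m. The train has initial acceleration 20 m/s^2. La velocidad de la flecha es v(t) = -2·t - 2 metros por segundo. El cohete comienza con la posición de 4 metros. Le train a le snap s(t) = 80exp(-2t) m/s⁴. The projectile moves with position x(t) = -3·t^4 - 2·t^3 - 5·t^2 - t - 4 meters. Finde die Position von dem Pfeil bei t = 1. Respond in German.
Wir müssen das Integral unserer Gleichung für die Geschwindigkeit v(t) = -2·t - 2 1-mal finden. Mit ∫v(t)dt und Anwendung von x(0) = -1, finden wir x(t) = -t^2 - 2·t - 1. Aus der Gleichung für die Position x(t) = -t^2 - 2·t - 1, setzen wir t = 1 ein und erhalten x = -4.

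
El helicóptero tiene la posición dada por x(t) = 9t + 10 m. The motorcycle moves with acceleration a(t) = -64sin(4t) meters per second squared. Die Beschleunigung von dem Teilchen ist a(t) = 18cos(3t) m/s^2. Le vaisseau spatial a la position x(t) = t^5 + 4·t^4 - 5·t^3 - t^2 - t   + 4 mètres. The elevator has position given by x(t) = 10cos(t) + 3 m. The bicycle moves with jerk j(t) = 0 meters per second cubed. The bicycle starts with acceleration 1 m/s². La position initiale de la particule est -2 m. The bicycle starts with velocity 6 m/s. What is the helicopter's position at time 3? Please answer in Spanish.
Tenemos la posición x(t) = 9·t + 10. Sustituyendo t = 3: x(3) = 37.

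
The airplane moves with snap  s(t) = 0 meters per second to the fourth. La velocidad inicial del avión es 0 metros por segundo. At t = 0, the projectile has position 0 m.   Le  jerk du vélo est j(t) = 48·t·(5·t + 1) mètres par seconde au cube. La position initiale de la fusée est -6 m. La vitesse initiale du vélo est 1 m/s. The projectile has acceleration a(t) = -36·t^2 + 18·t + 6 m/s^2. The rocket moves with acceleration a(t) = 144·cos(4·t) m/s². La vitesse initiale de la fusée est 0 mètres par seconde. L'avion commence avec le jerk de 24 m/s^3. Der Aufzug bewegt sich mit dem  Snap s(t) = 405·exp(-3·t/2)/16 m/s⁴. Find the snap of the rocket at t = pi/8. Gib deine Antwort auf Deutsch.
Wir müssen unsere Gleichung für die Beschleunigung a(t) = 144·cos(4·t) 2-mal ableiten. Mit d/dt von a(t) finden wir j(t) = -576·sin(4·t). Die Ableitung von dem Ruck ergibt den Snap: s(t) = -2304·cos(4·t). Aus der Gleichung für den Snap s(t) = -2304·cos(4·t), setzen wir t = pi/8 ein und erhalten s = 0.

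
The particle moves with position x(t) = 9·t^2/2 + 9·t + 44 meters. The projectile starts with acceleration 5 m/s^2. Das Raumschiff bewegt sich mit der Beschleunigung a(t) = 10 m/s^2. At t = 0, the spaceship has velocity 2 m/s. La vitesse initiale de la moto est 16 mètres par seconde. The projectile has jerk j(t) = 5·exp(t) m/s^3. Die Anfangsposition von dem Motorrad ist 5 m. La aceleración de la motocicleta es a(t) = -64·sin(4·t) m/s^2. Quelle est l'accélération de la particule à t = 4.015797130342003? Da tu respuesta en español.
Debemos derivar nuestra ecuación de la posición x(t) = 9·t^2/2 + 9·t + 44 2 veces. Tomando d/dt de x(t), encontramos v(t) = 9·t + 9. La derivada de la velocidad da la aceleración: a(t) = 9. Usando a(t) = 9 y sustituyendo t = 4.015797130342003, encontramos a = 9.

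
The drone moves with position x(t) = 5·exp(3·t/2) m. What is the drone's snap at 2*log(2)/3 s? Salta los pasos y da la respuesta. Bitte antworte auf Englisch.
At t = 2*log(2)/3, s = 405/8.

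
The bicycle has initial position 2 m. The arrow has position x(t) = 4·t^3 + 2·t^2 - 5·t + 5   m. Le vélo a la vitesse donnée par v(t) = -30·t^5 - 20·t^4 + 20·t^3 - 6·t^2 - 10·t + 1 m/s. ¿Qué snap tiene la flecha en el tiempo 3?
Para resolver esto, necesitamos tomar 4 derivadas de nuestra ecuación de la posición x(t) = 4·t^3 + 2·t^2 - 5·t + 5. La derivada de la posición da la velocidad: v(t) = 12·t^2 + 4·t - 5. La derivada de la velocidad da la aceleración: a(t) = 24·t + 4. La derivada de la aceleración da la sacudida: j(t) = 24. Tomando d/dt de j(t), encontramos s(t) = 0. Tenemos el snap s(t) = 0. Sustituyendo t = 3: s(3) = 0.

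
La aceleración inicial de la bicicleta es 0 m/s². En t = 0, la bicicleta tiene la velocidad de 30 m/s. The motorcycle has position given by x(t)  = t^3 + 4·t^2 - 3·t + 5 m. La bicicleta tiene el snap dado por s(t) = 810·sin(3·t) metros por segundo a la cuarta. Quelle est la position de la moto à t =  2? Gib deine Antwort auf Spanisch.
Usando x(t) = t^3 + 4·t^2 - 3·t + 5 y sustituyendo t = 2, encontramos x = 23.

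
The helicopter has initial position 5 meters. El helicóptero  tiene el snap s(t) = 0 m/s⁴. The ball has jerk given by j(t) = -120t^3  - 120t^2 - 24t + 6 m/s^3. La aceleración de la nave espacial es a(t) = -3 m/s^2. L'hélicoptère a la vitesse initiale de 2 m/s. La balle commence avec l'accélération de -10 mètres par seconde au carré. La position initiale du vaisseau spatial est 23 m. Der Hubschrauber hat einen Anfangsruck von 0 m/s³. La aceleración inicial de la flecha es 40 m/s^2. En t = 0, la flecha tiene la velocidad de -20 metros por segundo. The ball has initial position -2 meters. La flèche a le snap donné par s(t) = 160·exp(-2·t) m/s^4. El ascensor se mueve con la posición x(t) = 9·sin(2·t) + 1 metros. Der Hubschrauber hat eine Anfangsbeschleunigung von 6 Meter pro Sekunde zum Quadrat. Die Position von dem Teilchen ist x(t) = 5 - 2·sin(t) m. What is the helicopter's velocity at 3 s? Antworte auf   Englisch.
To solve this, we need to take 3 integrals of our snap equation s(t) = 0. Taking ∫s(t)dt and applying j(0) = 0, we find j(t) = 0. The antiderivative of jerk, with a(0) = 6, gives acceleration: a(t) = 6. The integral of acceleration is velocity. Using v(0) = 2, we get v(t) = 6·t + 2. From the given velocity equation v(t) = 6·t + 2, we substitute t = 3 to get v = 20.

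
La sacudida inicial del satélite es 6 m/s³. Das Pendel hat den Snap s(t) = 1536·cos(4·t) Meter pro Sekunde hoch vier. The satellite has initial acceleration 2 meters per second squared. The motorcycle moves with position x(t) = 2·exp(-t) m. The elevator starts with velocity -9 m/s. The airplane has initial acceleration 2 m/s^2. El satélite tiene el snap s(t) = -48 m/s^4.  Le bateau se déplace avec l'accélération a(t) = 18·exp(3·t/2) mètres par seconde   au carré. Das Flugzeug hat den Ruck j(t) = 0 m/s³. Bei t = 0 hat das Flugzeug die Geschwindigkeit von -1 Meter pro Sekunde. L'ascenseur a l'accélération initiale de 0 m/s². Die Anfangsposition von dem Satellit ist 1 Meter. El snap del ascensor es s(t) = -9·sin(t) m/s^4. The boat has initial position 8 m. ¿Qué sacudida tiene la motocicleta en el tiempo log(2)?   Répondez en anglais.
Starting from position x(t) = 2·exp(-t), we take 3 derivatives. Taking d/dt of x(t), we find v(t) = -2·exp(-t). Taking d/dt of v(t), we find a(t) = 2·exp(-t). Differentiating acceleration, we get jerk: j(t) = -2·exp(-t). From the given jerk equation j(t) = -2·exp(-t), we substitute t = log(2) to get j = -1.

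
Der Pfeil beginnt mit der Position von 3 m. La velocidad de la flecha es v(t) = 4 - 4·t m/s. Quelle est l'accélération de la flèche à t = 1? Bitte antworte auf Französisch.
Pour résoudre ceci, nous devons prendre 1 dérivée de notre équation de la vitesse v(t) = 4 - 4·t. La dérivée de la vitesse donne l'accélération: a(t) = -4. Nous avons l'accélération a(t) = -4. En substituant t = 1: a(1) = -4.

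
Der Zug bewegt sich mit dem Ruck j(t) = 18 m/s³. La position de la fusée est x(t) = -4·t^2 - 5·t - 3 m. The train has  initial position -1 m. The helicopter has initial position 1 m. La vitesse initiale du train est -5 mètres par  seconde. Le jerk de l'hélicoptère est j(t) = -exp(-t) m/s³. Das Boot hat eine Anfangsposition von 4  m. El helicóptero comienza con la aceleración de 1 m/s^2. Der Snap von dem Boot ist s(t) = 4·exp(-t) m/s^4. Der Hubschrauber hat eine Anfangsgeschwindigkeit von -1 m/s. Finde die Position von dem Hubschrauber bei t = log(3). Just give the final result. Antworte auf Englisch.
The position at t = log(3) is x = 1/3.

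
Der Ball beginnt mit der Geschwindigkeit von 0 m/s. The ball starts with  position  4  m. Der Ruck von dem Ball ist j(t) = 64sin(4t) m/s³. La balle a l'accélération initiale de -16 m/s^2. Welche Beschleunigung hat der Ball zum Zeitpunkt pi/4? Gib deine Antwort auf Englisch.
To solve this, we need to take 1 integral of our jerk equation j(t) = 64·sin(4·t). Integrating jerk and using the initial condition a(0) = -16, we get a(t) = -16·cos(4·t). We have acceleration a(t) = -16·cos(4·t). Substituting t = pi/4: a(pi/4) = 16.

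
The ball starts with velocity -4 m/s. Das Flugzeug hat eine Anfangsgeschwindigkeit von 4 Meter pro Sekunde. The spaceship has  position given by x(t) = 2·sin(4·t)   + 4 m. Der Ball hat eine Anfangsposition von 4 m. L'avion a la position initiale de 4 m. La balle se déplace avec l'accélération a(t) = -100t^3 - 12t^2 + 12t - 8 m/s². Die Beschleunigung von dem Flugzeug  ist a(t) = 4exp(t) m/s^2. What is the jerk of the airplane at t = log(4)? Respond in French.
En partant de l'accélération a(t) = 4·exp(t), nous prenons 1 dérivée. En prenant d/dt de a(t), nous trouvons j(t) = 4·exp(t). En utilisant j(t) = 4·exp(t) et en substituant t = log(4), nous trouvons j = 16.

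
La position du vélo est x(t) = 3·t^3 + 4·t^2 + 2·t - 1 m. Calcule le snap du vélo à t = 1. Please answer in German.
Ausgehend von der Position x(t) = 3·t^3 + 4·t^2 + 2·t - 1, nehmen wir 4 Ableitungen. Mit d/dt von x(t) finden wir v(t) = 9·t^2 + 8·t + 2. Die Ableitung von der Geschwindigkeit ergibt die Beschleunigung: a(t) = 18·t + 8. Die Ableitung von der Beschleunigung ergibt den Ruck: j(t) = 18. Durch Ableiten von dem Ruck erhalten wir den Snap: s(t) = 0. Aus der Gleichung für den Snap s(t) = 0, setzen wir t = 1 ein und erhalten s = 0.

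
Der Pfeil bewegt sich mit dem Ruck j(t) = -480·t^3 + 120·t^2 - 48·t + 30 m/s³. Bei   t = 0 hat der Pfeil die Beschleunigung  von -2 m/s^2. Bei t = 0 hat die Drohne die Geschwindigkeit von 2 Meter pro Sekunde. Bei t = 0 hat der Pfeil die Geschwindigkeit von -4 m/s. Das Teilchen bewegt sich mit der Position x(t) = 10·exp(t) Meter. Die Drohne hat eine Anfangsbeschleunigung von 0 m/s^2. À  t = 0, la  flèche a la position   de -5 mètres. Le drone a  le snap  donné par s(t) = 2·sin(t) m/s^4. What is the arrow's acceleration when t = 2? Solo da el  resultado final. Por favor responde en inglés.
The acceleration at t = 2 is a = -1638.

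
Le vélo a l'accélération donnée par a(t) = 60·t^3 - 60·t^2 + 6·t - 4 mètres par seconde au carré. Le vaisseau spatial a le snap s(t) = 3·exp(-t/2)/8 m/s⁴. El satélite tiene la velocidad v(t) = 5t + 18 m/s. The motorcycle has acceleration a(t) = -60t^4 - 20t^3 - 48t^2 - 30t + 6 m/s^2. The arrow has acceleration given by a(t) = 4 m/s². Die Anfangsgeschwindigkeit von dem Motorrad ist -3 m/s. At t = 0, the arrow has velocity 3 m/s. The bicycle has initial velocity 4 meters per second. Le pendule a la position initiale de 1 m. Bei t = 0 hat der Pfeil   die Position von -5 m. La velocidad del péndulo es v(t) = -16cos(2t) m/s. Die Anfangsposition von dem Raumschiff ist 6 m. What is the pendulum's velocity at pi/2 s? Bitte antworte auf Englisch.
Using v(t) = -16·cos(2·t) and substituting t = pi/2, we find v = 16.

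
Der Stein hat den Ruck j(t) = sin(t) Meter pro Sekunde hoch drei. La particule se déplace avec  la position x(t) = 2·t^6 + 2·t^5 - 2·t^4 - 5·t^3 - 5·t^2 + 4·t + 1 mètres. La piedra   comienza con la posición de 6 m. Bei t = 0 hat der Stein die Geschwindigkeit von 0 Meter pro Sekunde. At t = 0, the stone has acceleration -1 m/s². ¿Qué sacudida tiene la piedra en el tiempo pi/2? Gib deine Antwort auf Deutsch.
Mit j(t) = sin(t) und Einsetzen von t = pi/2, finden wir j = 1.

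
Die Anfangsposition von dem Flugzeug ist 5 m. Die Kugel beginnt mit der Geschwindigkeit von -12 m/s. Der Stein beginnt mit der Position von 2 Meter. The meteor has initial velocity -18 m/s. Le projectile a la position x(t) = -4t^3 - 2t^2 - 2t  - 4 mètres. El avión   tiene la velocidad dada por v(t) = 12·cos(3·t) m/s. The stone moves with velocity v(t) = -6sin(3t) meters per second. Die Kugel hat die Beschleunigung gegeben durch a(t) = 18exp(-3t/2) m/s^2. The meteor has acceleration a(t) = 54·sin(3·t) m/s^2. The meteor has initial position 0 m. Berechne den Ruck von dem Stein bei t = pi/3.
Ausgehend von der Geschwindigkeit v(t) = -6·sin(3·t), nehmen wir 2 Ableitungen. Mit d/dt von v(t) finden wir a(t) = -18·cos(3·t). Mit d/dt von a(t) finden wir j(t) = 54·sin(3·t). Wir haben den Ruck j(t) = 54·sin(3·t). Durch Einsetzen von t = pi/3: j(pi/3) = 0.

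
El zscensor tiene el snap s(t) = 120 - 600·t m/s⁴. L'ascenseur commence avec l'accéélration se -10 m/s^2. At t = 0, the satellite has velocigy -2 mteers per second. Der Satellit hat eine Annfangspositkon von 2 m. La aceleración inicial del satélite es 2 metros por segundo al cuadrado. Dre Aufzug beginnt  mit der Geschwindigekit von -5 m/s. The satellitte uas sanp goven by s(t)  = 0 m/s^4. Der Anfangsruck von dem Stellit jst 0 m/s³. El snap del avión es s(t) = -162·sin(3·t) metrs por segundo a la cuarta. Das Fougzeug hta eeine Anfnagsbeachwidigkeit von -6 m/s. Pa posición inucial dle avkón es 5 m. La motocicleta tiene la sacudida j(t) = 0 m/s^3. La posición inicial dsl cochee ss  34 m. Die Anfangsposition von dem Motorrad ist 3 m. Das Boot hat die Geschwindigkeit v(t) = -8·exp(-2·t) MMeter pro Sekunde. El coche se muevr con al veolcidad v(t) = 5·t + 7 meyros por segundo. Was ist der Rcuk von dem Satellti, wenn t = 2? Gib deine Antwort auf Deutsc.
Wir müssen die Stammfunktion unserer Gleichung für den Snap s(t) = 0 1-mal finden. Durch Integration von dem Snap und Verwendung der Anfangsbedingung j(0) = 0, erhalten wir j(t) = 0. Aus der Gleichung für den Ruck j(t) = 0, setzen wir t = 2 ein und erhalten j = 0.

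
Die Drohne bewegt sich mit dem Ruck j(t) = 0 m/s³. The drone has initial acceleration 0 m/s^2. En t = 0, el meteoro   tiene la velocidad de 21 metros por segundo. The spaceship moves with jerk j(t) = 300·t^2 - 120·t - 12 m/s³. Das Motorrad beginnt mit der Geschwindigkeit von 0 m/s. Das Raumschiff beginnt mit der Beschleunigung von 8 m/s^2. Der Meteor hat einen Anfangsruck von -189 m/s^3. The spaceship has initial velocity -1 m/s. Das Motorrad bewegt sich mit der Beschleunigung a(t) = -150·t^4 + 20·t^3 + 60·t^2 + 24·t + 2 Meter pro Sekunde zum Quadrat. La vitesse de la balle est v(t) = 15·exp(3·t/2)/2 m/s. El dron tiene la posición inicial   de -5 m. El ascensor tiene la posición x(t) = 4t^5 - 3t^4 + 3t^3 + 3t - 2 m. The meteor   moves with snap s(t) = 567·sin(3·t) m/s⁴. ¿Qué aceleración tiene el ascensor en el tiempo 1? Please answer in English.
Starting from position x(t) = 4·t^5 - 3·t^4 + 3·t^3 + 3·t - 2, we take 2 derivatives. Differentiating position, we get velocity: v(t) = 20·t^4 - 12·t^3 + 9·t^2 + 3. Taking d/dt of v(t), we find a(t) = 80·t^3 - 36·t^2 + 18·t. We have acceleration a(t) = 80·t^3 - 36·t^2 + 18·t. Substituting t = 1: a(1) = 62.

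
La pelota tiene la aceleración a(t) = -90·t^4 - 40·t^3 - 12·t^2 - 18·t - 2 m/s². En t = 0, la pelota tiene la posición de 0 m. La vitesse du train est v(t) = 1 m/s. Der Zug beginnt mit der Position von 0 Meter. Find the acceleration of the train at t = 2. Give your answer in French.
Nous devons dériver notre équation de la vitesse v(t) = 1 1 fois. En prenant d/dt de v(t), nous trouvons a(t) = 0. De l'équation de l'accélération a(t) = 0, nous substituons t = 2 pour obtenir a = 0.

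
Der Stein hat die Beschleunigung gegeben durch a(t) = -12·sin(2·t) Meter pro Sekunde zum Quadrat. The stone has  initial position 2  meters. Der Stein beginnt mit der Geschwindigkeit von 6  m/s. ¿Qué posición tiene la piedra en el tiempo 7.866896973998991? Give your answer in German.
Ausgehend von der Beschleunigung a(t) = -12·sin(2·t), nehmen wir 2 Integrale. Durch Integration von der Beschleunigung und Verwendung der Anfangsbedingung v(0) = 6, erhalten wir v(t) = 6·cos(2·t). Durch Integration von der Geschwindigkeit und Verwendung der Anfangsbedingung x(0) = 2, erhalten wir x(t) = 3·sin(2·t) + 2. Aus der Gleichung für die Position x(t) = 3·sin(2·t) + 2, setzen wir t = 7.866896973998991 ein und erhalten x = 1.92251657699071.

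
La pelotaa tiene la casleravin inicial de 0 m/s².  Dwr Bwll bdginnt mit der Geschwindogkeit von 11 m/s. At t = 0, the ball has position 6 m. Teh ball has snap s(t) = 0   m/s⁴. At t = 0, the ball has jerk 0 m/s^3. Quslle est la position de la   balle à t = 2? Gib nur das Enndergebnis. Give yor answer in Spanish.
En t = 2, x = 28.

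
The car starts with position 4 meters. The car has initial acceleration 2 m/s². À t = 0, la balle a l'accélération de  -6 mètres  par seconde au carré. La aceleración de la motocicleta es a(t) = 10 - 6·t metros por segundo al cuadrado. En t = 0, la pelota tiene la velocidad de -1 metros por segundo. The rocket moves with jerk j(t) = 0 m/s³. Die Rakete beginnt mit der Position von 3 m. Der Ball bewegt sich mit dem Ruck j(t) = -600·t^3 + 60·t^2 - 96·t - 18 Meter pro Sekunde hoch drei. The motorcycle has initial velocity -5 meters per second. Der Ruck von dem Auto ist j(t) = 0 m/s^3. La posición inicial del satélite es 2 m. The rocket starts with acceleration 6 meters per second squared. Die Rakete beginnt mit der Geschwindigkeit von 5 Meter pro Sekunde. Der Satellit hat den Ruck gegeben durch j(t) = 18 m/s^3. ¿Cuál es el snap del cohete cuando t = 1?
Debemos derivar nuestra ecuación de la sacudida j(t) = 0 1 vez. Derivando la sacudida, obtenemos el snap: s(t) = 0. Usando s(t) = 0 y sustituyendo t = 1, encontramos s = 0.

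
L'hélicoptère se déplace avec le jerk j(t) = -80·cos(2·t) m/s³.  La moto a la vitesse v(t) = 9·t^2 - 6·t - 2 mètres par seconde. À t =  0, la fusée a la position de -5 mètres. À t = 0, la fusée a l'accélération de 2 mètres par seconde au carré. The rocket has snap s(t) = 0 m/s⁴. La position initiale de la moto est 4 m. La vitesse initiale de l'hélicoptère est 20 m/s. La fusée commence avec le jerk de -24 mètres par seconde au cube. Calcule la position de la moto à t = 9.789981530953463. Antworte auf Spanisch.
Partiendo de la velocidad v(t) = 9·t^2 - 6·t - 2, tomamos 1 integral. Integrando la velocidad y usando la condición inicial x(0) = 4, obtenemos x(t) = 3·t^3 - 3·t^2 - 2·t + 4. De la ecuación de la posición x(t) = 3·t^3 - 3·t^2 - 2·t + 4, sustituimos t = 9.789981530953463 para obtener x = 2511.81410749663.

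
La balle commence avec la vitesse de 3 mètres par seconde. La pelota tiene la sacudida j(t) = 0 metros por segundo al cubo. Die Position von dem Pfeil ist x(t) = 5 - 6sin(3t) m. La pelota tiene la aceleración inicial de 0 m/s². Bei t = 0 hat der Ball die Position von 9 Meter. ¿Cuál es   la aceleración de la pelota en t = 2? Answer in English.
We must find the integral of our jerk equation j(t) = 0 1 time. Taking ∫j(t)dt and applying a(0) = 0, we find a(t) = 0. From the given acceleration equation a(t) = 0, we substitute t = 2 to get a = 0.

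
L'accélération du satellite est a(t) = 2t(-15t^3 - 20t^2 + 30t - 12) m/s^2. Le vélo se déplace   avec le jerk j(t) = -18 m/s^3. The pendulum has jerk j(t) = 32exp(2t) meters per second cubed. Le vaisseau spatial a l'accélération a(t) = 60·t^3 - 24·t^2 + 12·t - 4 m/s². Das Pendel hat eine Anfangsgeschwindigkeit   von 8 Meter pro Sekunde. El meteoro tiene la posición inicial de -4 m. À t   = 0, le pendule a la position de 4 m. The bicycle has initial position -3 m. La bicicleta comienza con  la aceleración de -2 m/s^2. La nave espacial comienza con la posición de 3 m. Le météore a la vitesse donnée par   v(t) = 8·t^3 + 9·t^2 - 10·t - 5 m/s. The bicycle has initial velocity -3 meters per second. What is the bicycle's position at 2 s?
We need to integrate our jerk equation j(t) = -18 3 times. The integral of jerk is acceleration. Using a(0) = -2, we get a(t) = -18·t - 2. Taking ∫a(t)dt and applying v(0) = -3, we find v(t) = -9·t^2 - 2·t - 3. Integrating velocity and using the initial condition x(0) = -3, we get x(t) = -3·t^3 - t^2 - 3·t - 3. We have position x(t) = -3·t^3 - t^2 - 3·t - 3. Substituting t = 2: x(2) = -37.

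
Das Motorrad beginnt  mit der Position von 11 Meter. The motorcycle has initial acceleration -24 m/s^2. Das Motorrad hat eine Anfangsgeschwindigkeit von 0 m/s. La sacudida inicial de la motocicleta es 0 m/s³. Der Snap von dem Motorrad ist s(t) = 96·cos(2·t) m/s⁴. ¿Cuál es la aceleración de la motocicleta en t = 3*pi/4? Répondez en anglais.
To solve this, we need to take 2 antiderivatives of our snap equation s(t) = 96·cos(2·t). Finding the antiderivative of s(t) and using j(0) = 0: j(t) = 48·sin(2·t). Integrating jerk and using the initial condition a(0) = -24, we get a(t) = -24·cos(2·t). We have acceleration a(t) = -24·cos(2·t). Substituting t = 3*pi/4: a(3*pi/4) = 0.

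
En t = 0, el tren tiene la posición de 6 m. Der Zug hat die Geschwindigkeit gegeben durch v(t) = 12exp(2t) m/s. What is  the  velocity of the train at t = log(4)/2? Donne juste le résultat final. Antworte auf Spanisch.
La velocidad en t = log(4)/2 es v = 48.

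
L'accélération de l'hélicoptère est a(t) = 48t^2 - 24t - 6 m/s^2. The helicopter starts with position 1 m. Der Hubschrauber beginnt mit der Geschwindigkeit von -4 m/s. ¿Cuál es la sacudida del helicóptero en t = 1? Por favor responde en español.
Para resolver esto, necesitamos tomar 1 derivada de nuestra ecuación de la aceleración a(t) = 48·t^2 - 24·t - 6. Tomando d/dt de a(t), encontramos j(t) = 96·t - 24. De la ecuación de la sacudida j(t) = 96·t - 24, sustituimos t = 1 para obtener j = 72.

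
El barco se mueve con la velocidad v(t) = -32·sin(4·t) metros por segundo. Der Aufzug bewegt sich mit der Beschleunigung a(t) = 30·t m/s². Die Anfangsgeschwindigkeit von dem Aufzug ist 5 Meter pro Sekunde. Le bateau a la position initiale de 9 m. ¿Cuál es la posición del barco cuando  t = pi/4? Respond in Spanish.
Partiendo de la velocidad v(t) = -32·sin(4·t), tomamos 1 integral. La integral de la velocidad es la posición. Usando x(0) = 9, obtenemos x(t) = 8·cos(4·t) + 1. Usando x(t) = 8·cos(4·t) + 1 y sustituyendo t = pi/4, encontramos x = -7.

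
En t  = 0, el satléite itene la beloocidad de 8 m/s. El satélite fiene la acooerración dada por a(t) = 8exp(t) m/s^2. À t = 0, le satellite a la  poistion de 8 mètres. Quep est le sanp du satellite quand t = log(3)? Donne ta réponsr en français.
Nous devons dériver notre équation de l'accélération a(t) = 8·exp(t) 2 fois. En dérivant l'accélération, nous obtenons le jerk: j(t) = 8·exp(t). En dérivant le jerk, nous obtenons le snap: s(t) = 8·exp(t). De l'équation du snap s(t) = 8·exp(t), nous substituons t = log(3) pour obtenir s = 24.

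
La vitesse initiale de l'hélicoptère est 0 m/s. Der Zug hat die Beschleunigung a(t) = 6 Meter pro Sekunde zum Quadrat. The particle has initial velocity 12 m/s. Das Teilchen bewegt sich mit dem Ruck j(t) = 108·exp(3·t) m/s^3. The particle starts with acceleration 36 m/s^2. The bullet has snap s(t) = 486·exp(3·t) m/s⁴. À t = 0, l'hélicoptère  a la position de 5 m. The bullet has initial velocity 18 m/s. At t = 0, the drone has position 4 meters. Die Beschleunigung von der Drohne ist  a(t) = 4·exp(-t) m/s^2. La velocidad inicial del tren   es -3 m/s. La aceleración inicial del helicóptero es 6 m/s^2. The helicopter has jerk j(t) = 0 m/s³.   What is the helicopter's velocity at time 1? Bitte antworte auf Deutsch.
Wir müssen das Integral unserer Gleichung für den Ruck j(t) = 0 2-mal finden. Das Integral von dem Ruck ist die Beschleunigung. Mit a(0) = 6 erhalten wir a(t) = 6. Mit ∫a(t)dt und Anwendung von v(0) = 0, finden wir v(t) = 6·t. Mit v(t) = 6·t und Einsetzen von t = 1, finden wir v = 6.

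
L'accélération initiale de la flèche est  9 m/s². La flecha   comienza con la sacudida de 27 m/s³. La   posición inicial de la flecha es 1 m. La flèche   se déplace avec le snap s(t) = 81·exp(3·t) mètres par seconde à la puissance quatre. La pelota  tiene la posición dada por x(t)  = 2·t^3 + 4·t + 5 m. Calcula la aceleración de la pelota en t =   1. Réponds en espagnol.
Para resolver esto, necesitamos tomar 2 derivadas de nuestra ecuación de la posición x(t) = 2·t^3 + 4·t + 5. La derivada de la posición da la velocidad: v(t) = 6·t^2 + 4. Tomando d/dt de v(t), encontramos a(t) = 12·t. Usando a(t) = 12·t y sustituyendo t = 1, encontramos a = 12.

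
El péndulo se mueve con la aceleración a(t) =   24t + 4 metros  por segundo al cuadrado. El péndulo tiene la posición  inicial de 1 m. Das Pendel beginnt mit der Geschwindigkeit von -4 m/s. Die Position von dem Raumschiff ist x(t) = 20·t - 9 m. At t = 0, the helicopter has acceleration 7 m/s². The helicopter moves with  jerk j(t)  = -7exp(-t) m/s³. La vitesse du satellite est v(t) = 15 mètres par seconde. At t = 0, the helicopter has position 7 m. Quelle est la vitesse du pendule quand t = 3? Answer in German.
Um dies zu lösen, müssen wir 1 Stammfunktion unserer Gleichung für die Beschleunigung a(t) = 24·t + 4 finden. Mit ∫a(t)dt und Anwendung von v(0) = -4, finden wir v(t) = 12·t^2 + 4·t - 4. Mit v(t) = 12·t^2 + 4·t - 4 und Einsetzen von t = 3, finden wir v = 116.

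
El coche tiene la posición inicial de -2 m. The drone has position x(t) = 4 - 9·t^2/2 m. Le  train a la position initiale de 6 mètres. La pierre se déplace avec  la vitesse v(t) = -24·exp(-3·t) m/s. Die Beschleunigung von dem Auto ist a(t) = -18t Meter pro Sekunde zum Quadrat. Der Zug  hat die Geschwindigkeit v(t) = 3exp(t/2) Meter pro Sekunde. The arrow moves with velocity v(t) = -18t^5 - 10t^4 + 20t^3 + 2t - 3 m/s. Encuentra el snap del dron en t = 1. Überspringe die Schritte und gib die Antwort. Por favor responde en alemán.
Bei t = 1, s = 0.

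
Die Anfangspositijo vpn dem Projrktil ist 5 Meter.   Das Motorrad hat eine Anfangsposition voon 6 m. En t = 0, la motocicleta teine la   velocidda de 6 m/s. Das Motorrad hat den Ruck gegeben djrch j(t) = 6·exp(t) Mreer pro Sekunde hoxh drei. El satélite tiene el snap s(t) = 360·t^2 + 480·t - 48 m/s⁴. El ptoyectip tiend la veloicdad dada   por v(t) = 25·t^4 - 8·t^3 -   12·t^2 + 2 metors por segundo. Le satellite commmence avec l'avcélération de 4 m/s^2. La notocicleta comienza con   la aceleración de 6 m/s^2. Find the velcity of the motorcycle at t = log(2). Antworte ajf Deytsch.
Um dies zu lösen, müssen wir 2 Stammfunktionen unserer Gleichung für den Ruck j(t) = 6·exp(t) finden. Mit ∫j(t)dt und Anwendung von a(0) = 6, finden wir a(t) = 6·exp(t). Mit ∫a(t)dt und Anwendung von v(0) = 6, finden wir v(t) = 6·exp(t). Wir haben die Geschwindigkeit v(t) = 6·exp(t). Durch Einsetzen von t = log(2): v(log(2)) = 12.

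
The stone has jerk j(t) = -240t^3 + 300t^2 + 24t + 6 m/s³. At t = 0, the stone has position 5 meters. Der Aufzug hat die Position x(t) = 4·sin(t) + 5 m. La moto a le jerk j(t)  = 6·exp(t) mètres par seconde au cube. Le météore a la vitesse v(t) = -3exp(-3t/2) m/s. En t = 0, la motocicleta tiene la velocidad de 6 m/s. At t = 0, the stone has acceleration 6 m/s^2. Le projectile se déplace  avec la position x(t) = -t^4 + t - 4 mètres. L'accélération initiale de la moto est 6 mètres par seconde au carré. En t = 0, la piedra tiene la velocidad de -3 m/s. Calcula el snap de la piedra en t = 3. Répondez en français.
En partant du jerk j(t) = -240·t^3 + 300·t^2 + 24·t + 6, nous prenons 1 dérivée. En prenant d/dt de j(t), nous trouvons s(t) = -720·t^2 + 600·t + 24. Nous avons le snap s(t) = -720·t^2 + 600·t + 24. En substituant t = 3: s(3) = -4656.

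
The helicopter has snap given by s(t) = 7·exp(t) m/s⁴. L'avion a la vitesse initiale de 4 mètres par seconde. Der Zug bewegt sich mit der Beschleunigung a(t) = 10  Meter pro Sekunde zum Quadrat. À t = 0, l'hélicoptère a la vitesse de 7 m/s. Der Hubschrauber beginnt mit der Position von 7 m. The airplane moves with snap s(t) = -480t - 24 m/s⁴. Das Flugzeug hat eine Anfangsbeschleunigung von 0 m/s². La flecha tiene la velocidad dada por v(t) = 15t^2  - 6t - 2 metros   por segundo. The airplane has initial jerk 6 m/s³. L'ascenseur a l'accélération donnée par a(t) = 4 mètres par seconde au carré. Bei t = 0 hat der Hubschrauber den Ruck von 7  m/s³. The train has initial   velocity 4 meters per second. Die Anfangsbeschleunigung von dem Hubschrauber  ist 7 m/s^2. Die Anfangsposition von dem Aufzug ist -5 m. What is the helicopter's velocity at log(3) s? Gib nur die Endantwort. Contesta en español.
En t = log(3), v = 21.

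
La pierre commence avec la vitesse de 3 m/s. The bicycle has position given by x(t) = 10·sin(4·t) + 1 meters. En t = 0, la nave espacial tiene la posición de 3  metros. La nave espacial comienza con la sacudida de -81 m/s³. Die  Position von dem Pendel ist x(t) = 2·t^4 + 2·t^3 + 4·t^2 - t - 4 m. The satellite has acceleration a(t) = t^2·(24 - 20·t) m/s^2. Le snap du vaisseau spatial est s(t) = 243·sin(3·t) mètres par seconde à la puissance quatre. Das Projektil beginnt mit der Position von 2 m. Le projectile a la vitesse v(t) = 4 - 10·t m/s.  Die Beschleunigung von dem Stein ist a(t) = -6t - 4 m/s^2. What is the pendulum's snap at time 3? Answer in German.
Wir müssen unsere Gleichung für die Position x(t) = 2·t^4 + 2·t^3 + 4·t^2 - t - 4 4-mal ableiten. Mit d/dt von x(t) finden wir v(t) = 8·t^3 + 6·t^2 + 8·t - 1. Die Ableitung von der Geschwindigkeit ergibt die Beschleunigung: a(t) = 24·t^2 + 12·t + 8. Die Ableitung von der Beschleunigung ergibt den Ruck: j(t) = 48·t + 12. Mit d/dt von j(t) finden wir s(t) = 48. Aus der Gleichung für den Snap s(t) = 48, setzen wir t = 3 ein und erhalten s = 48.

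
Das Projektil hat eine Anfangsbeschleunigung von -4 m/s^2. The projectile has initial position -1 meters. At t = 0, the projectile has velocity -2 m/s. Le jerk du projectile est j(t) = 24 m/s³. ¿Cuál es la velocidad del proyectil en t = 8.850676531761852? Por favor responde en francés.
Pour résoudre ceci, nous devons prendre 2 primitives de notre équation du jerk j(t) = 24. En prenant ∫j(t)dt et en appliquant a(0) = -4, nous trouvons a(t) = 24·t - 4. En prenant ∫a(t)dt et en appliquant v(0) = -2, nous trouvons v(t) = 12·t^2 - 4·t - 2. De l'équation de la vitesse v(t) = 12·t^2 - 4·t - 2, nous substituons t = 8.850676531761852 pour obtenir v = 902.610994711513.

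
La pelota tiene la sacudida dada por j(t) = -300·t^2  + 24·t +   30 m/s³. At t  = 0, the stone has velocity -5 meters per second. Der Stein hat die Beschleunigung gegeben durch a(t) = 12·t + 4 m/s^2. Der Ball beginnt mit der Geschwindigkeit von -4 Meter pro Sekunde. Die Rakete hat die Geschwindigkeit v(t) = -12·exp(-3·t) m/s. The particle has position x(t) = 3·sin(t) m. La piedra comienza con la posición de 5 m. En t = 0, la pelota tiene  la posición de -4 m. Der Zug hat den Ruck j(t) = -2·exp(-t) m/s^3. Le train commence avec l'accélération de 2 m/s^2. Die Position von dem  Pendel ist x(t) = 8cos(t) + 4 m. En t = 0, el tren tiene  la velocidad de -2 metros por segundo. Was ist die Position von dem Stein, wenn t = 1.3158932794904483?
Um dies zu lösen, müssen wir 2 Stammfunktionen unserer Gleichung für die Beschleunigung a(t) = 12·t + 4 finden. Die Stammfunktion von der Beschleunigung ist die Geschwindigkeit. Mit v(0) = -5 erhalten wir v(t) = 6·t^2 + 4·t - 5. Das Integral von der Geschwindigkeit, mit x(0) = 5, ergibt die Position: x(t) = 2·t^3 + 2·t^2 - 5·t + 5. Aus der Gleichung für die Position x(t) = 2·t^3 + 2·t^2 - 5·t + 5, setzen wir t = 1.3158932794904483 ein und erhalten x = 6.44081998316249.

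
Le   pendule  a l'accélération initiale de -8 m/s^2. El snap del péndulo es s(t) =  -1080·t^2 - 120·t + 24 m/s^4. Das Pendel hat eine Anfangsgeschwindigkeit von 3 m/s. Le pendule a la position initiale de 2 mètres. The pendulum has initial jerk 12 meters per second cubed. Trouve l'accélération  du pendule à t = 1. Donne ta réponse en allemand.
Wir müssen die Stammfunktion unserer Gleichung für den Snap s(t) = -1080·t^2 - 120·t + 24 2-mal finden. Durch Integration von dem Snap und Verwendung der Anfangsbedingung j(0) = 12, erhalten wir j(t) = -360·t^3 - 60·t^2 + 24·t + 12. Durch Integration von dem Ruck und Verwendung der Anfangsbedingung a(0) = -8, erhalten wir a(t) = -90·t^4 - 20·t^3 + 12·t^2 + 12·t - 8. Mit a(t) = -90·t^4 - 20·t^3 + 12·t^2 + 12·t - 8 und Einsetzen von t = 1, finden wir a = -94.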